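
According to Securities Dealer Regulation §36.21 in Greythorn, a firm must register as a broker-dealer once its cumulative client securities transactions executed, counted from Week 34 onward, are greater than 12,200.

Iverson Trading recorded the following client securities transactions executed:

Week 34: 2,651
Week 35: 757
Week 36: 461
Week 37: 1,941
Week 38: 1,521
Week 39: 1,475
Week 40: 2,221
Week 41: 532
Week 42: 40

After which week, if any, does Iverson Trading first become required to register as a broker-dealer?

Through Week 34: 2,651
Through Week 35: 3,408
Through Week 36: 3,869
Through Week 37: 5,810
Through Week 38: 7,331
Through Week 39: 8,806
Through Week 40: 11,027
Through Week 41: 11,559
Through Week 42: 11,599
Final cumulative total 11,599 ≤ 12,200; the threshold is never exceeded.

Not triggered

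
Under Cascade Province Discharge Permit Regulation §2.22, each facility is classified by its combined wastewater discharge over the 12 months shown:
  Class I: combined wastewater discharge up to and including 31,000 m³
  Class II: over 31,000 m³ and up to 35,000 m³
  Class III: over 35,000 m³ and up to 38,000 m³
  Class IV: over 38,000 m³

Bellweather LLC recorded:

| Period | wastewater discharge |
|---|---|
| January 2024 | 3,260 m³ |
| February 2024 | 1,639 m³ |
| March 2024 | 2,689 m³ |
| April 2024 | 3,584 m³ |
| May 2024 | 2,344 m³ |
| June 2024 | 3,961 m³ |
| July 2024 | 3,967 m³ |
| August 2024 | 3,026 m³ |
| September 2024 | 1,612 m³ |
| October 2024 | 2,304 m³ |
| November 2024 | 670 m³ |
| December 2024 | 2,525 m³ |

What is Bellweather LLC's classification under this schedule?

Combined wastewater discharge: 3,260 m³ + 1,639 m³ + 2,689 m³ + 3,584 m³ + 2,344 m³ + 3,961 m³ + 3,967 m³ + 3,026 m³ + 1,612 m³ + 2,304 m³ + 670 m³ + 2,525 m³ = 31,581 m³.
31,000 m³ < 31,581 m³ ≤ 35,000 m³, so Class II applies.

Class II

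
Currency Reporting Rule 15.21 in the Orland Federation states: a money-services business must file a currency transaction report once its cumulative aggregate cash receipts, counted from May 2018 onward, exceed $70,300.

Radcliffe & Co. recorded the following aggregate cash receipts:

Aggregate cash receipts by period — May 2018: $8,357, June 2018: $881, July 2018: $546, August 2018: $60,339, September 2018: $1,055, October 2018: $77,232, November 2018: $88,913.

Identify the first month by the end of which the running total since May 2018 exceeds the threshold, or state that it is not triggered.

Through May 2018: $8,357
Through June 2018: $9,238
Through July 2018: $9,784
Through August 2018: $70,123
Through September 2018: $71,178 ← exceeds threshold

September 2018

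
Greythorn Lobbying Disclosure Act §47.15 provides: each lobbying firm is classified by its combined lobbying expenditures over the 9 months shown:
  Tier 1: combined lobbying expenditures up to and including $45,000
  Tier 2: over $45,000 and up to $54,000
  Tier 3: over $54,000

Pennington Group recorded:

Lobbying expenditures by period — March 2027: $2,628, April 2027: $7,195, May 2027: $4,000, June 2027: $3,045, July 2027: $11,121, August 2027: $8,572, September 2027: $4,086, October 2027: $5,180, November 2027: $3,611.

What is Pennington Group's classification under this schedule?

Combined lobbying expenditures: $2,628 + $7,195 + $4,000 + $3,045 + $11,121 + $8,572 + $4,086 + $5,180 + $3,611 = $49,438.
$45,000 < $49,438 ≤ $54,000, so Tier 2 applies.

Tier 2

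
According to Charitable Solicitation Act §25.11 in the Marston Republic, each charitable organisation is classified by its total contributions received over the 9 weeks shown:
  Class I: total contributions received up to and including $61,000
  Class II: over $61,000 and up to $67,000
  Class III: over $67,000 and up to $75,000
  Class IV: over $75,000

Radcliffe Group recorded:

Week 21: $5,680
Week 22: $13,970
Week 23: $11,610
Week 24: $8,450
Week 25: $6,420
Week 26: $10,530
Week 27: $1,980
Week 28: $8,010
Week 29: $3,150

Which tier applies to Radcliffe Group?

Total contributions received: $5,680 + $13,970 + $11,610 + $8,450 + $6,420 + $10,530 + $1,980 + $8,010 + $3,150 = $69,800.
$67,000 < $69,800 ≤ $75,000, so Class III applies.

Class III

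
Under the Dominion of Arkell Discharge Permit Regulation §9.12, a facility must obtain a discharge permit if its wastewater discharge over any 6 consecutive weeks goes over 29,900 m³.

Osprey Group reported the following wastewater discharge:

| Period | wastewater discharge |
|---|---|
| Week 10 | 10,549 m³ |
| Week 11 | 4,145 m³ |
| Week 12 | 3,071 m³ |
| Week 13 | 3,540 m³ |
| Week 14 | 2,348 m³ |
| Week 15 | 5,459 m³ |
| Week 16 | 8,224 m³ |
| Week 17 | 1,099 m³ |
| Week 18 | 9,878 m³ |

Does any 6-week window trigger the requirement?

Week 10–Week 15: 10,549 m³ + 4,145 m³ + 3,071 m³ + 3,540 m³ + 2,348 m³ + 5,459 m³ = 29,112 m³ (under)
Week 11–Week 16: 4,145 m³ + 3,071 m³ + 3,540 m³ + 2,348 m³ + 5,459 m³ + 8,224 m³ = 26,787 m³ (under)
Week 12–Week 17: 3,071 m³ + 3,540 m³ + 2,348 m³ + 5,459 m³ + 8,224 m³ + 1,099 m³ = 23,741 m³ (under)
Week 13–Week 18: 3,540 m³ + 2,348 m³ + 5,459 m³ + 8,224 m³ + 1,099 m³ + 9,878 m³ = 30,548 m³ (over)
At least one window exceeds 29,900 m³.

Yes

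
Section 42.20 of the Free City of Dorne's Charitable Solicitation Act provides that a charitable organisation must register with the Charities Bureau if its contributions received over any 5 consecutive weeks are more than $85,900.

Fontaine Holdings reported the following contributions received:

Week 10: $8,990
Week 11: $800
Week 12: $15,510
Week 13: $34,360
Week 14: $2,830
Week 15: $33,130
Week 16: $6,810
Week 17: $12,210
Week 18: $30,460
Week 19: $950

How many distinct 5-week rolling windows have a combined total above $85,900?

3

Week 10–Week 14: $8,990 + $800 + $15,510 + $34,360 + $2,830 = $62,490 (under)
Week 11–Week 15: $800 + $15,510 + $34,360 + $2,830 + $33,130 = $86,630 (over)
Week 12–Week 16: $15,510 + $34,360 + $2,830 + $33,130 + $6,810 = $92,640 (over)
Week 13–Week 17: $34,360 + $2,830 + $33,130 + $6,810 + $12,210 = $89,340 (over)
Week 14–Week 18: $2,830 + $33,130 + $6,810 + $12,210 + $30,460 = $85,440 (under)
Week 15–Week 19: $33,130 + $6,810 + $12,210 + $30,460 + $950 = $83,560 (under)
3 windows exceed the threshold.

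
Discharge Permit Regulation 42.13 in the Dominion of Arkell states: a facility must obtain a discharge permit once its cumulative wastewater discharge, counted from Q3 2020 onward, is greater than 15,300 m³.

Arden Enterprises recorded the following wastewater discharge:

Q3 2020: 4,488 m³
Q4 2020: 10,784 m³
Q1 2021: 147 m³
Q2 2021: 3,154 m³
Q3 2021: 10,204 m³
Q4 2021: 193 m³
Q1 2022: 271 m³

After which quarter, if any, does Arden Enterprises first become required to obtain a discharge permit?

Through Q3 2020: 4,488 m³
Through Q4 2020: 15,272 m³
Through Q1 2021: 15,419 m³ ← exceeds threshold

Q1 2021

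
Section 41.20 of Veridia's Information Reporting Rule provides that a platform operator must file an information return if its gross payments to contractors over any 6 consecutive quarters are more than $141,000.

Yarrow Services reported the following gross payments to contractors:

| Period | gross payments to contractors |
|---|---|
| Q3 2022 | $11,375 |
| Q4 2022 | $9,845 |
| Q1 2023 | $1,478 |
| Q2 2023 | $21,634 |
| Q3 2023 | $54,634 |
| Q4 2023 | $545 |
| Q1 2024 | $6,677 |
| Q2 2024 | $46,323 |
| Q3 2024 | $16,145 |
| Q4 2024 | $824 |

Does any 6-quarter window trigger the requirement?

Yes

Q3 2022–Q4 2023: $11,375 + $9,845 + $1,478 + $21,634 + $54,634 + $545 = $99,511 (under)
Q4 2022–Q1 2024: $9,845 + $1,478 + $21,634 + $54,634 + $545 + $6,677 = $94,813 (under)
Q1 2023–Q2 2024: $1,478 + $21,634 + $54,634 + $545 + $6,677 + $46,323 = $131,291 (under)
Q2 2023–Q3 2024: $21,634 + $54,634 + $545 + $6,677 + $46,323 + $16,145 = $145,958 (over)
Q3 2023–Q4 2024: $54,634 + $545 + $6,677 + $46,323 + $16,145 + $824 = $125,148 (under)
At least one window exceeds $141,000.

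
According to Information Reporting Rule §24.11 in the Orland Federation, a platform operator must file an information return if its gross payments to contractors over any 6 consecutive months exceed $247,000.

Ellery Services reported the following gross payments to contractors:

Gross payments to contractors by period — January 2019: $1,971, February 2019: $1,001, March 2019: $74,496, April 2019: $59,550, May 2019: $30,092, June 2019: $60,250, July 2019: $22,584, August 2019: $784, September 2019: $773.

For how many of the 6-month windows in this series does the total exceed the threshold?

2

January 2019–June 2019: $1,971 + $1,001 + $74,496 + $59,550 + $30,092 + $60,250 = $227,360 (under)
February 2019–July 2019: $1,001 + $74,496 + $59,550 + $30,092 + $60,250 + $22,584 = $247,973 (over)
March 2019–August 2019: $74,496 + $59,550 + $30,092 + $60,250 + $22,584 + $784 = $247,756 (over)
April 2019–September 2019: $59,550 + $30,092 + $60,250 + $22,584 + $784 + $773 = $174,033 (under)
2 windows exceed the threshold.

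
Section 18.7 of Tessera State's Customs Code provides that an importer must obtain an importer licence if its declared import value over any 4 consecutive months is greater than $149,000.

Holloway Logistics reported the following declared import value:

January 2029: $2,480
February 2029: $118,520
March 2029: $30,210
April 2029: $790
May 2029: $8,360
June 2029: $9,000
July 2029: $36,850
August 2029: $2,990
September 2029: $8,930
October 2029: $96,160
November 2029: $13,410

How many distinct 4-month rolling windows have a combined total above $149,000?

January 2029–April 2029: $2,480 + $118,520 + $30,210 + $790 = $152,000 (over)
February 2029–May 2029: $118,520 + $30,210 + $790 + $8,360 = $157,880 (over)
March 2029–June 2029: $30,210 + $790 + $8,360 + $9,000 = $48,360 (under)
April 2029–July 2029: $790 + $8,360 + $9,000 + $36,850 = $55,000 (under)
May 2029–August 2029: $8,360 + $9,000 + $36,850 + $2,990 = $57,200 (under)
June 2029–September 2029: $9,000 + $36,850 + $2,990 + $8,930 = $57,770 (under)
July 2029–October 2029: $36,850 + $2,990 + $8,930 + $96,160 = $144,930 (under)
August 2029–November 2029: $2,990 + $8,930 + $96,160 + $13,410 = $121,490 (under)
2 windows exceed the threshold.

2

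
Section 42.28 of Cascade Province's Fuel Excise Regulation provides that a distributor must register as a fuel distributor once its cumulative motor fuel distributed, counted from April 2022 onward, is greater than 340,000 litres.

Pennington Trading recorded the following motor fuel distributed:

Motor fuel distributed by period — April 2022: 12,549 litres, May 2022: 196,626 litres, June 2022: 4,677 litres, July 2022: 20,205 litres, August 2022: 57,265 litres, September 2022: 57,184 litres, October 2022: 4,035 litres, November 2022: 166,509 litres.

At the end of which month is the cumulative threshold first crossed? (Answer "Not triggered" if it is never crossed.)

September 2022

Through April 2022: 12,549 litres
Through May 2022: 209,175 litres
Through June 2022: 213,852 litres
Through July 2022: 234,057 litres
Through August 2022: 291,322 litres
Through September 2022: 348,506 litres ← exceeds threshold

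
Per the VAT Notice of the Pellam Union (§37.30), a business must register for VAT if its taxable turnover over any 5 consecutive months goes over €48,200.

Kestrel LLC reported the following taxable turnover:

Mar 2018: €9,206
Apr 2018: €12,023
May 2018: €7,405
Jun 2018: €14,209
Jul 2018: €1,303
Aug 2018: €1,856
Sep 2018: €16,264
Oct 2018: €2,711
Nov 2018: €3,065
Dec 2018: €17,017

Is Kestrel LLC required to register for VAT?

No

Mar 2018–Jul 2018: €9,206 + €12,023 + €7,405 + €14,209 + €1,303 = €44,146 (under)
Apr 2018–Aug 2018: €12,023 + €7,405 + €14,209 + €1,303 + €1,856 = €36,796 (under)
May 2018–Sep 2018: €7,405 + €14,209 + €1,303 + €1,856 + €16,264 = €41,037 (under)
Jun 2018–Oct 2018: €14,209 + €1,303 + €1,856 + €16,264 + €2,711 = €36,343 (under)
Jul 2018–Nov 2018: €1,303 + €1,856 + €16,264 + €2,711 + €3,065 = €25,199 (under)
Aug 2018–Dec 2018: €1,856 + €16,264 + €2,711 + €3,065 + €17,017 = €40,913 (under)
No window exceeds €48,200.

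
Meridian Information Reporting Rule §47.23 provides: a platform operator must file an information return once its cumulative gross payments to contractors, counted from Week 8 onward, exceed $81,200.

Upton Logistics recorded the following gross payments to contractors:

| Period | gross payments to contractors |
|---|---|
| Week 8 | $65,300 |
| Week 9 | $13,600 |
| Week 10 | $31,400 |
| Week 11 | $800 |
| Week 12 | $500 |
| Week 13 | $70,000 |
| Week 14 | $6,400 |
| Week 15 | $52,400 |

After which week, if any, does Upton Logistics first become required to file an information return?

Week 10

Through Week 8: $65,300
Through Week 9: $78,900
Through Week 10: $110,300 ← exceeds threshold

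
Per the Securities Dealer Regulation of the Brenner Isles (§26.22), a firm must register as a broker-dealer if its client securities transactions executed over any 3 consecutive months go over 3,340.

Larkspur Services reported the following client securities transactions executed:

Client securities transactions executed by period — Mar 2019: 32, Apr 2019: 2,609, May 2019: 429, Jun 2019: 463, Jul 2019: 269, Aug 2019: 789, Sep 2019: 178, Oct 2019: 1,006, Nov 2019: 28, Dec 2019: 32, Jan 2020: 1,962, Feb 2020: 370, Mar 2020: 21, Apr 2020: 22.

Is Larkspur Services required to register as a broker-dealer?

Yes

Mar 2019–May 2019: 32 + 2,609 + 429 = 3,070 (under)
Apr 2019–Jun 2019: 2,609 + 429 + 463 = 3,501 (over)
May 2019–Jul 2019: 429 + 463 + 269 = 1,161 (under)
Jun 2019–Aug 2019: 463 + 269 + 789 = 1,521 (under)
Jul 2019–Sep 2019: 269 + 789 + 178 = 1,236 (under)
Aug 2019–Oct 2019: 789 + 178 + 1,006 = 1,973 (under)
Sep 2019–Nov 2019: 178 + 1,006 + 28 = 1,212 (under)
Oct 2019–Dec 2019: 1,006 + 28 + 32 = 1,066 (under)
Nov 2019–Jan 2020: 28 + 32 + 1,962 = 2,022 (under)
Dec 2019–Feb 2020: 32 + 1,962 + 370 = 2,364 (under)
Jan 2020–Mar 2020: 1,962 + 370 + 21 = 2,353 (under)
Feb 2020–Apr 2020: 370 + 21 + 22 = 413 (under)
At least one window exceeds 3,340.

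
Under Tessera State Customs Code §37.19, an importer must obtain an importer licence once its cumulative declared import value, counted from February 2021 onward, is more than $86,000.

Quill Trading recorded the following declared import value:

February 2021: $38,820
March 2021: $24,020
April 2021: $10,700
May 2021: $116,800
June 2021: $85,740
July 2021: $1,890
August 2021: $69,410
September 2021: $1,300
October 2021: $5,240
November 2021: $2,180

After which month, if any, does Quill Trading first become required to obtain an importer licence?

Through February 2021: $38,820
Through March 2021: $62,840
Through April 2021: $73,540
Through May 2021: $190,340 ← exceeds threshold

May 2021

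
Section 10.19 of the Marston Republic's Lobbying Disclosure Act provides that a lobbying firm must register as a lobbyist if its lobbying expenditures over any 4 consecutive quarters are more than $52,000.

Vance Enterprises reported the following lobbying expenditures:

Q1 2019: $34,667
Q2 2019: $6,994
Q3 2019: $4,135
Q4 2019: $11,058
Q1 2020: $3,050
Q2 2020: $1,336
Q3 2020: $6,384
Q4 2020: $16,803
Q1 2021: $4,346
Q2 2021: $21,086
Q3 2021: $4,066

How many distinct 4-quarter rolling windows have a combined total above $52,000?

Q1 2019–Q4 2019: $34,667 + $6,994 + $4,135 + $11,058 = $56,854 (over)
Q2 2019–Q1 2020: $6,994 + $4,135 + $11,058 + $3,050 = $25,237 (under)
Q3 2019–Q2 2020: $4,135 + $11,058 + $3,050 + $1,336 = $19,579 (under)
Q4 2019–Q3 2020: $11,058 + $3,050 + $1,336 + $6,384 = $21,828 (under)
Q1 2020–Q4 2020: $3,050 + $1,336 + $6,384 + $16,803 = $27,573 (under)
Q2 2020–Q1 2021: $1,336 + $6,384 + $16,803 + $4,346 = $28,869 (under)
Q3 2020–Q2 2021: $6,384 + $16,803 + $4,346 + $21,086 = $48,619 (under)
Q4 2020–Q3 2021: $16,803 + $4,346 + $21,086 + $4,066 = $46,301 (under)
1 window exceeds the threshold.

1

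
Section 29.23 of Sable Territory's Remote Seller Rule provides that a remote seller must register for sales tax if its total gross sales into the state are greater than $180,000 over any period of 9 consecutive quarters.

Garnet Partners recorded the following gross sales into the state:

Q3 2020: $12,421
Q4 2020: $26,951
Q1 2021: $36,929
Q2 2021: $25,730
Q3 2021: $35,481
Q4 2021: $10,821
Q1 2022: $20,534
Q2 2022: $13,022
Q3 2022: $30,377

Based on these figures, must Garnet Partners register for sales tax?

Total gross sales into the state: $12,421 + $26,951 + $36,929 + $25,730 + $35,481 + $10,821 + $20,534 + $13,022 + $30,377 = $212,266.
$212,266 > $180,000, so the threshold is exceeded.

Yes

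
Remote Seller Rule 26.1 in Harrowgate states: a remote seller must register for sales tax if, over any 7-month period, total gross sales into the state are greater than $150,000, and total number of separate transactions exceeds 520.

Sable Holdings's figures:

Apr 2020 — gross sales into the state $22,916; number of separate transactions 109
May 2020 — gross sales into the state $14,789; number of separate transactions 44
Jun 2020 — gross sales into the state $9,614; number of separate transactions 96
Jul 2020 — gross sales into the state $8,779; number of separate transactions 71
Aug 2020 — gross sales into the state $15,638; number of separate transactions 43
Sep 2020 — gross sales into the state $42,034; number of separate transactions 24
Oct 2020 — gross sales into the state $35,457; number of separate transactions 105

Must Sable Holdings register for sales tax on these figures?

No

Total gross sales into the state: $22,916 + $14,789 + $9,614 + $8,779 + $15,638 + $42,034 + $35,457 = $149,227 (≤ $150,000).
Total number of separate transactions: 109 + 44 + 96 + 71 + 43 + 24 + 105 = 492 (≤ 520).
The test is 'and': the rule requires both, and at least one is not exceeded.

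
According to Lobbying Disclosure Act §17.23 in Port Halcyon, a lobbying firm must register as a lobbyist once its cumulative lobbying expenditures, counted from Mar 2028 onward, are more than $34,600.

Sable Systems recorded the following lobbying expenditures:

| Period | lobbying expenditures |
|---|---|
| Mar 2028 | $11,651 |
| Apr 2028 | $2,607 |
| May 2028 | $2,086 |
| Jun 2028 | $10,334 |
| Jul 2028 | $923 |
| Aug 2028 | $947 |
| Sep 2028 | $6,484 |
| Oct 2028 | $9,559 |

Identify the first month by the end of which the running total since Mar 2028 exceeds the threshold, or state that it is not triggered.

Sep 2028

Through Mar 2028: $11,651
Through Apr 2028: $14,258
Through May 2028: $16,344
Through Jun 2028: $26,678
Through Jul 2028: $27,601
Through Aug 2028: $28,548
Through Sep 2028: $35,032 ← exceeds threshold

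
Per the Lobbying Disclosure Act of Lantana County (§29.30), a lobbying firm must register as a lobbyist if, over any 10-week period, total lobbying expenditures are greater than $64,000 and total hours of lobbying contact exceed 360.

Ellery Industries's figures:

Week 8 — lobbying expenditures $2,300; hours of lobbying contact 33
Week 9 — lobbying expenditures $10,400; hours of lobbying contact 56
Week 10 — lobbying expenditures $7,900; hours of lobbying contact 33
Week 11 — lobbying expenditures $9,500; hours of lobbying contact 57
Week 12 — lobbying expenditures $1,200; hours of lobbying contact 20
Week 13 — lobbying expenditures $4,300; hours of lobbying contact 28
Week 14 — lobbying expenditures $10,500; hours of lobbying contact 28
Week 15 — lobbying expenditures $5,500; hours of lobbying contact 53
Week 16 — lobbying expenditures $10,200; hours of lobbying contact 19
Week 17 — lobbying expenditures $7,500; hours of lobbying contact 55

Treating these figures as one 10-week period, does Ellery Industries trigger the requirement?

Total lobbying expenditures: $2,300 + $10,400 + $7,900 + $9,500 + $1,200 + $4,300 + $10,500 + $5,500 + $10,200 + $7,500 = $69,300 (> $64,000).
Total hours of lobbying contact: 33 + 56 + 33 + 57 + 20 + 28 + 28 + 53 + 19 + 55 = 382 (> 360).
The test is 'and': both thresholds are exceeded.

Yes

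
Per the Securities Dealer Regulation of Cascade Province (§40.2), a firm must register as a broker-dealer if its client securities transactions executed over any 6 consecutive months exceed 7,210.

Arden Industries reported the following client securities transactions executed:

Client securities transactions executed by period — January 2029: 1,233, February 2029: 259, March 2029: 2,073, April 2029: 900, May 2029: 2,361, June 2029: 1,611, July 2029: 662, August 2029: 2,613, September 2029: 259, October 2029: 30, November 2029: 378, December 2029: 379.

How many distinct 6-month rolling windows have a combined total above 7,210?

5

January 2029–June 2029: 1,233 + 259 + 2,073 + 900 + 2,361 + 1,611 = 8,437 (over)
February 2029–July 2029: 259 + 2,073 + 900 + 2,361 + 1,611 + 662 = 7,866 (over)
March 2029–August 2029: 2,073 + 900 + 2,361 + 1,611 + 662 + 2,613 = 10,220 (over)
April 2029–September 2029: 900 + 2,361 + 1,611 + 662 + 2,613 + 259 = 8,406 (over)
May 2029–October 2029: 2,361 + 1,611 + 662 + 2,613 + 259 + 30 = 7,536 (over)
June 2029–November 2029: 1,611 + 662 + 2,613 + 259 + 30 + 378 = 5,553 (under)
July 2029–December 2029: 662 + 2,613 + 259 + 30 + 378 + 379 = 4,321 (under)
5 windows exceed the threshold.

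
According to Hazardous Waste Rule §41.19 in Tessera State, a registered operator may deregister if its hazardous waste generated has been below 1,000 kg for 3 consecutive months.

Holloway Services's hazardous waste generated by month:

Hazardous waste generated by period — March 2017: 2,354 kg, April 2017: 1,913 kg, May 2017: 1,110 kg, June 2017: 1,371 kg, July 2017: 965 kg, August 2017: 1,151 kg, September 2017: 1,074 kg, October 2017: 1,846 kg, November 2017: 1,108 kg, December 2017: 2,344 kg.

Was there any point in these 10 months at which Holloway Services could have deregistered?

Months below 1,000 kg: July 2017.
Longest run of consecutive months below the threshold: 1.
1 < 3, so Holloway Services never became eligible.

No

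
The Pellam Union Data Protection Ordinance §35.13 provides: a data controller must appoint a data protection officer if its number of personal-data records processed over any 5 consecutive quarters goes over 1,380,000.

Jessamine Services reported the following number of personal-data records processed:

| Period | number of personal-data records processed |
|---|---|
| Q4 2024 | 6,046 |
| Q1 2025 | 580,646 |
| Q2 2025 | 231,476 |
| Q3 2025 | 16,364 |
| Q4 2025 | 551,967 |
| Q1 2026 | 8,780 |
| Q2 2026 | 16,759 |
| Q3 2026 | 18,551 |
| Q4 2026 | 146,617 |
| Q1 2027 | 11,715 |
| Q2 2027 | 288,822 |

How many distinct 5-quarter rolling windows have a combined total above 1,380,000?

Q4 2024–Q4 2025: 6,046 + 580,646 + 231,476 + 16,364 + 551,967 = 1,386,499 (over)
Q1 2025–Q1 2026: 580,646 + 231,476 + 16,364 + 551,967 + 8,780 = 1,389,233 (over)
Q2 2025–Q2 2026: 231,476 + 16,364 + 551,967 + 8,780 + 16,759 = 825,346 (under)
Q3 2025–Q3 2026: 16,364 + 551,967 + 8,780 + 16,759 + 18,551 = 612,421 (under)
Q4 2025–Q4 2026: 551,967 + 8,780 + 16,759 + 18,551 + 146,617 = 742,674 (under)
Q1 2026–Q1 2027: 8,780 + 16,759 + 18,551 + 146,617 + 11,715 = 202,422 (under)
Q2 2026–Q2 2027: 16,759 + 18,551 + 146,617 + 11,715 + 288,822 = 482,464 (under)
2 windows exceed the threshold.

2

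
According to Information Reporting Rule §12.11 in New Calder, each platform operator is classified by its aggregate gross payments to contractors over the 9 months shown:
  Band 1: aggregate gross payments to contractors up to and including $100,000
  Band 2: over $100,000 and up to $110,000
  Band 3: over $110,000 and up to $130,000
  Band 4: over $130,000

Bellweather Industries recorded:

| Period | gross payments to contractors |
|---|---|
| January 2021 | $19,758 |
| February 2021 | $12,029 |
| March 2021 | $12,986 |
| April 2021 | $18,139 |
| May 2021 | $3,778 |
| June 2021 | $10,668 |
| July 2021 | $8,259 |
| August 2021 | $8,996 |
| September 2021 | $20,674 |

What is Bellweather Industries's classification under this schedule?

Band 3

Aggregate gross payments to contractors: $19,758 + $12,029 + $12,986 + $18,139 + $3,778 + $10,668 + $8,259 + $8,996 + $20,674 = $115,287.
$110,000 < $115,287 ≤ $130,000, so Band 3 applies.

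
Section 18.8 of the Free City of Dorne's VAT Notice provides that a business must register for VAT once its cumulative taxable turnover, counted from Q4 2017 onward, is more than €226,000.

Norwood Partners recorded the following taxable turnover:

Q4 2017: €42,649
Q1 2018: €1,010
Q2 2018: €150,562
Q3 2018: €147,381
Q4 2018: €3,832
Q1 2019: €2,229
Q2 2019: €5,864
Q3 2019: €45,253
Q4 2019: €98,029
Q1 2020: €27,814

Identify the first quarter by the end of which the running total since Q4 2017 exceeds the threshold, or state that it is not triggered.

Q3 2018

Through Q4 2017: €42,649
Through Q1 2018: €43,659
Through Q2 2018: €194,221
Through Q3 2018: €341,602 ← exceeds threshold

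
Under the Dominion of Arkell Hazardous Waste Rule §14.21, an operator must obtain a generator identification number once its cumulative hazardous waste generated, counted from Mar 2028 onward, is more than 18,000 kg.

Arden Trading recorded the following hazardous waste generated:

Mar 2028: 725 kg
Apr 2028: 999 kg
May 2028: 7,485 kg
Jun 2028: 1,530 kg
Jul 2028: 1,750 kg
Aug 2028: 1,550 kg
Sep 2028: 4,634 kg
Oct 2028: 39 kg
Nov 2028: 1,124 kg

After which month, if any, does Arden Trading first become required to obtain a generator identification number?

Through Mar 2028: 725 kg
Through Apr 2028: 1,724 kg
Through May 2028: 9,209 kg
Through Jun 2028: 10,739 kg
Through Jul 2028: 12,489 kg
Through Aug 2028: 14,039 kg
Through Sep 2028: 18,673 kg ← exceeds threshold

Sep 2028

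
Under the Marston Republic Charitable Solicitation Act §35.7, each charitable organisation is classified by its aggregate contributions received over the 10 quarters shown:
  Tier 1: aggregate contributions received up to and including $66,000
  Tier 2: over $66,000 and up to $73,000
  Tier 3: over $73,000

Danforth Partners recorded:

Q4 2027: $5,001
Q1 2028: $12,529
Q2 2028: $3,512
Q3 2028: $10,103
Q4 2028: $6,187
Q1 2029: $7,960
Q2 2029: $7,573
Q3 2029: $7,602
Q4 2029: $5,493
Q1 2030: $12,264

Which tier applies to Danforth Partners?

Aggregate contributions received: $5,001 + $12,529 + $3,512 + $10,103 + $6,187 + $7,960 + $7,573 + $7,602 + $5,493 + $12,264 = $78,224.
$78,224 > $73,000, so Tier 3 applies.

Tier 3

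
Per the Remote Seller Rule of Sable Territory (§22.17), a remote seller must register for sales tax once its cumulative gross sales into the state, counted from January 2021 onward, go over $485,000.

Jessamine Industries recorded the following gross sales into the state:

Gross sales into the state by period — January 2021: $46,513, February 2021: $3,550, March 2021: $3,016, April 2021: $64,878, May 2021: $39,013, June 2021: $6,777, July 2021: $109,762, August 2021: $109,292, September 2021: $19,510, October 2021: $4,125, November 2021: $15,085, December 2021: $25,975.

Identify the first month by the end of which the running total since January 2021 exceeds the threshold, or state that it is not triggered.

Through January 2021: $46,513
Through February 2021: $50,063
Through March 2021: $53,079
Through April 2021: $117,957
Through May 2021: $156,970
Through June 2021: $163,747
Through July 2021: $273,509
Through August 2021: $382,801
Through September 2021: $402,311
Through October 2021: $406,436
Through November 2021: $421,521
Through December 2021: $447,496
Final cumulative total $447,496 ≤ $485,000; the threshold is never exceeded.

Not triggered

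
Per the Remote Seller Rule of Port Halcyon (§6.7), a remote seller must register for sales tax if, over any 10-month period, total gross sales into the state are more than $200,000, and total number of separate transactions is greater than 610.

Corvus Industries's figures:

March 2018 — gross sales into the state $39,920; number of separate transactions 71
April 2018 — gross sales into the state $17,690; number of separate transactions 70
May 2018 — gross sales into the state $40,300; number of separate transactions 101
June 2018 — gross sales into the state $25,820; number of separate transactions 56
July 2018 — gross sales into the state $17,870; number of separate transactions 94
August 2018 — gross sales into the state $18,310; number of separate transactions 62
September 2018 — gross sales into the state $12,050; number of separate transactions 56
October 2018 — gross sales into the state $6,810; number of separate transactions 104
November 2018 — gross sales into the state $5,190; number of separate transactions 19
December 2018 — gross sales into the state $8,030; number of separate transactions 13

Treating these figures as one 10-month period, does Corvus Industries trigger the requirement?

No

Total gross sales into the state: $39,920 + $17,690 + $40,300 + $25,820 + $17,870 + $18,310 + $12,050 + $6,810 + $5,190 + $8,030 = $191,990 (≤ $200,000).
Total number of separate transactions: 71 + 70 + 101 + 56 + 94 + 62 + 56 + 104 + 19 + 13 = 646 (> 610).
The test is 'and': the rule requires both, and at least one is not exceeded.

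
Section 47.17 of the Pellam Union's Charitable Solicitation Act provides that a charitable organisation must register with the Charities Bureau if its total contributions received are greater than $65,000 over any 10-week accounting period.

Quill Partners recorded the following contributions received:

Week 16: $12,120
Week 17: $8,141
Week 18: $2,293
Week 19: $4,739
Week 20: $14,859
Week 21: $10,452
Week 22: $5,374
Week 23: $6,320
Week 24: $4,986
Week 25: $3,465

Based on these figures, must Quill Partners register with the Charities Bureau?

Yes

Total contributions received: $12,120 + $8,141 + $2,293 + $4,739 + $14,859 + $10,452 + $5,374 + $6,320 + $4,986 + $3,465 = $72,749.
$72,749 > $65,000, so the threshold is exceeded.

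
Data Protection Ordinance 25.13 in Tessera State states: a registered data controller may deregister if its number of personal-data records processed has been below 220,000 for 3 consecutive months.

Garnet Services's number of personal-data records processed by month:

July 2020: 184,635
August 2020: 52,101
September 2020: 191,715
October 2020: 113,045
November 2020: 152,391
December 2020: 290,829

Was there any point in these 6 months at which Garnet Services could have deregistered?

Months below 220,000: July 2020, August 2020, September 2020, October 2020, November 2020.
Longest run of consecutive months below the threshold: 5.
5 ≥ 3, so Garnet Services became eligible.

Yes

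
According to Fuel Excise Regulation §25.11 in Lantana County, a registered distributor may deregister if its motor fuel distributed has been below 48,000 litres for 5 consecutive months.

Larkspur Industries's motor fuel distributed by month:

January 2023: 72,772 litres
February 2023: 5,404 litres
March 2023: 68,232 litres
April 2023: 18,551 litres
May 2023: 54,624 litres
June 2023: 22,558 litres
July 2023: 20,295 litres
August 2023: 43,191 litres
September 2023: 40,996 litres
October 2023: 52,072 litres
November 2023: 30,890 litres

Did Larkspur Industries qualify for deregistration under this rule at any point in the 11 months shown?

No

Months below 48,000 litres: February 2023, April 2023, June 2023, July 2023, August 2023, September 2023, November 2023.
Longest run of consecutive months below the threshold: 4.
4 < 5, so Larkspur Industries never became eligible.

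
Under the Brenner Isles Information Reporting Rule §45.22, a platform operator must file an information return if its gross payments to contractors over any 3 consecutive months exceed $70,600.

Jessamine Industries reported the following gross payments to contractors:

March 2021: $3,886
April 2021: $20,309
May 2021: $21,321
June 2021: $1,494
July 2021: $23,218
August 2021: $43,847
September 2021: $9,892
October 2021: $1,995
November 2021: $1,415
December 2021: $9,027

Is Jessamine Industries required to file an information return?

March 2021–May 2021: $3,886 + $20,309 + $21,321 = $45,516 (under)
April 2021–June 2021: $20,309 + $21,321 + $1,494 = $43,124 (under)
May 2021–July 2021: $21,321 + $1,494 + $23,218 = $46,033 (under)
June 2021–August 2021: $1,494 + $23,218 + $43,847 = $68,559 (under)
July 2021–September 2021: $23,218 + $43,847 + $9,892 = $76,957 (over)
August 2021–October 2021: $43,847 + $9,892 + $1,995 = $55,734 (under)
September 2021–November 2021: $9,892 + $1,995 + $1,415 = $13,302 (under)
October 2021–December 2021: $1,995 + $1,415 + $9,027 = $12,437 (under)
At least one window exceeds $70,600.

Yes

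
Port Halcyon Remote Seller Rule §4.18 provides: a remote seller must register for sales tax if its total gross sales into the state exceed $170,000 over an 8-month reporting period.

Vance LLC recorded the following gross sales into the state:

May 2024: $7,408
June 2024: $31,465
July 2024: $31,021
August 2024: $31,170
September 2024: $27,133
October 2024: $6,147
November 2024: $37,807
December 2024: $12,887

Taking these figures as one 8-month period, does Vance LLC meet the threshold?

Yes

Total gross sales into the state: $7,408 + $31,465 + $31,021 + $31,170 + $27,133 + $6,147 + $37,807 + $12,887 = $185,038.
$185,038 > $170,000, so the threshold is exceeded.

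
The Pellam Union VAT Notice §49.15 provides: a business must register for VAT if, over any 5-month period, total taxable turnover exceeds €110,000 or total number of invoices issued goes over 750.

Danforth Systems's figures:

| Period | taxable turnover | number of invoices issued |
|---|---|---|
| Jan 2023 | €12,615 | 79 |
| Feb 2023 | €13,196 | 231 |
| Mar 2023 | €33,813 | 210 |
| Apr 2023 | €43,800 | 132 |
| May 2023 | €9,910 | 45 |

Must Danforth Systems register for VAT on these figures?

Total taxable turnover: €12,615 + €13,196 + €33,813 + €43,800 + €9,910 = €113,334 (> €110,000).
Total number of invoices issued: 79 + 231 + 210 + 132 + 45 = 697 (≤ 750).
The test is 'or': at least one threshold is exceeded.

Yes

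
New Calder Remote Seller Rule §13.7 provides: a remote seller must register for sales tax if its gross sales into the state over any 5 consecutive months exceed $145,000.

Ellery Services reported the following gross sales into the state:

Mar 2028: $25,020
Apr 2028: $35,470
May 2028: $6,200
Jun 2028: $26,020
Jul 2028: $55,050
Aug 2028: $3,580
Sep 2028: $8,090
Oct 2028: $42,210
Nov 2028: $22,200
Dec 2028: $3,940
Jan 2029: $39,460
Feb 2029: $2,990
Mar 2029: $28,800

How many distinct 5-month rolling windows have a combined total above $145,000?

1

Mar 2028–Jul 2028: $25,020 + $35,470 + $6,200 + $26,020 + $55,050 = $147,760 (over)
Apr 2028–Aug 2028: $35,470 + $6,200 + $26,020 + $55,050 + $3,580 = $126,320 (under)
May 2028–Sep 2028: $6,200 + $26,020 + $55,050 + $3,580 + $8,090 = $98,940 (under)
Jun 2028–Oct 2028: $26,020 + $55,050 + $3,580 + $8,090 + $42,210 = $134,950 (under)
Jul 2028–Nov 2028: $55,050 + $3,580 + $8,090 + $42,210 + $22,200 = $131,130 (under)
Aug 2028–Dec 2028: $3,580 + $8,090 + $42,210 + $22,200 + $3,940 = $80,020 (under)
Sep 2028–Jan 2029: $8,090 + $42,210 + $22,200 + $3,940 + $39,460 = $115,900 (under)
Oct 2028–Feb 2029: $42,210 + $22,200 + $3,940 + $39,460 + $2,990 = $110,800 (under)
Nov 2028–Mar 2029: $22,200 + $3,940 + $39,460 + $2,990 + $28,800 = $97,390 (under)
1 window exceeds the threshold.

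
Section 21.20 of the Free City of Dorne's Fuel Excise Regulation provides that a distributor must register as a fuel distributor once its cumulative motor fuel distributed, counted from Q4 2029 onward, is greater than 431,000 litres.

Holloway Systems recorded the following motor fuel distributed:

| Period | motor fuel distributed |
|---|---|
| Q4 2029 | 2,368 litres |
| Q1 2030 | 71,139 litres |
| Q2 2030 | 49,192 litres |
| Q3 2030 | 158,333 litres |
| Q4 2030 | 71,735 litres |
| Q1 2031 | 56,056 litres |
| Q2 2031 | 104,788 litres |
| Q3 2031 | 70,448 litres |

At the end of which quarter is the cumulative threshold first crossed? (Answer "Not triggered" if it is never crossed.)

Through Q4 2029: 2,368 litres
Through Q1 2030: 73,507 litres
Through Q2 2030: 122,699 litres
Through Q3 2030: 281,032 litres
Through Q4 2030: 352,767 litres
Through Q1 2031: 408,823 litres
Through Q2 2031: 513,611 litres ← exceeds threshold

Q2 2031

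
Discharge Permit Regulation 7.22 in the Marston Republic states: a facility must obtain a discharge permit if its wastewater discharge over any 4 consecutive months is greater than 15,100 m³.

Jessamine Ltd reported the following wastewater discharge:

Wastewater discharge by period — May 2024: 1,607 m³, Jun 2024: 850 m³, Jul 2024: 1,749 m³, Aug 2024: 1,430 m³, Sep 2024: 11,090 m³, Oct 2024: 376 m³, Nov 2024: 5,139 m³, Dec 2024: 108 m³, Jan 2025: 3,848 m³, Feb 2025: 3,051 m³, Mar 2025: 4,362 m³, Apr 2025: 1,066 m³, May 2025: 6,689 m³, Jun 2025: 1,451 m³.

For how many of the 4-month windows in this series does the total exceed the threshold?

4

May 2024–Aug 2024: 1,607 m³ + 850 m³ + 1,749 m³ + 1,430 m³ = 5,636 m³ (under)
Jun 2024–Sep 2024: 850 m³ + 1,749 m³ + 1,430 m³ + 11,090 m³ = 15,119 m³ (over)
Jul 2024–Oct 2024: 1,749 m³ + 1,430 m³ + 11,090 m³ + 376 m³ = 14,645 m³ (under)
Aug 2024–Nov 2024: 1,430 m³ + 11,090 m³ + 376 m³ + 5,139 m³ = 18,035 m³ (over)
Sep 2024–Dec 2024: 11,090 m³ + 376 m³ + 5,139 m³ + 108 m³ = 16,713 m³ (over)
Oct 2024–Jan 2025: 376 m³ + 5,139 m³ + 108 m³ + 3,848 m³ = 9,471 m³ (under)
Nov 2024–Feb 2025: 5,139 m³ + 108 m³ + 3,848 m³ + 3,051 m³ = 12,146 m³ (under)
Dec 2024–Mar 2025: 108 m³ + 3,848 m³ + 3,051 m³ + 4,362 m³ = 11,369 m³ (under)
Jan 2025–Apr 2025: 3,848 m³ + 3,051 m³ + 4,362 m³ + 1,066 m³ = 12,327 m³ (under)
Feb 2025–May 2025: 3,051 m³ + 4,362 m³ + 1,066 m³ + 6,689 m³ = 15,168 m³ (over)
Mar 2025–Jun 2025: 4,362 m³ + 1,066 m³ + 6,689 m³ + 1,451 m³ = 13,568 m³ (under)
4 windows exceed the threshold.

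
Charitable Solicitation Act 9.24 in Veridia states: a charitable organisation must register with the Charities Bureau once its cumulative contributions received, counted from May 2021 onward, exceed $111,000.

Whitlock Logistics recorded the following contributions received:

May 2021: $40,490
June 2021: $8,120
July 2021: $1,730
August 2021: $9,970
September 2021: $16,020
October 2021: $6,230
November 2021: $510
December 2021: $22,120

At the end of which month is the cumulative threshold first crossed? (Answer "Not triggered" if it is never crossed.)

Through May 2021: $40,490
Through June 2021: $48,610
Through July 2021: $50,340
Through August 2021: $60,310
Through September 2021: $76,330
Through October 2021: $82,560
Through November 2021: $83,070
Through December 2021: $105,190
Final cumulative total $105,190 ≤ $111,000; the threshold is never exceeded.

Not triggered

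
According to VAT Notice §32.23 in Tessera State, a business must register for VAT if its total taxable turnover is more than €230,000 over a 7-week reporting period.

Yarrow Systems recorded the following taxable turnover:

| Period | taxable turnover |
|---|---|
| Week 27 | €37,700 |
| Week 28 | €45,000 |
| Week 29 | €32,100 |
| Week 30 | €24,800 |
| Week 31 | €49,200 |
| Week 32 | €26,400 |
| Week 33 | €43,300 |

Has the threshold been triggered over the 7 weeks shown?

Yes

Total taxable turnover: €37,700 + €45,000 + €32,100 + €24,800 + €49,200 + €26,400 + €43,300 = €258,500.
€258,500 > €230,000, so the threshold is exceeded.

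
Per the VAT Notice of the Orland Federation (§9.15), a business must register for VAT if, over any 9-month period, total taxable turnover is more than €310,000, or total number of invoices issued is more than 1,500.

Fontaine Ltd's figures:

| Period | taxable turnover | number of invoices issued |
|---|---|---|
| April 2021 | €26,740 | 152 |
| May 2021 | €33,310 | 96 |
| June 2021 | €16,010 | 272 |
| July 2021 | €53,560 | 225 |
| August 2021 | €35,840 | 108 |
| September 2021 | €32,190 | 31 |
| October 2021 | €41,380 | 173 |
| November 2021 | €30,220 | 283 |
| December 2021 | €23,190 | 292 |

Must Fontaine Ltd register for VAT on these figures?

Yes

Total taxable turnover: €26,740 + €33,310 + €16,010 + €53,560 + €35,840 + €32,190 + €41,380 + €30,220 + €23,190 = €292,440 (≤ €310,000).
Total number of invoices issued: 152 + 96 + 272 + 225 + 108 + 31 + 173 + 283 + 292 = 1,632 (> 1,500).
The test is 'or': at least one threshold is exceeded.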